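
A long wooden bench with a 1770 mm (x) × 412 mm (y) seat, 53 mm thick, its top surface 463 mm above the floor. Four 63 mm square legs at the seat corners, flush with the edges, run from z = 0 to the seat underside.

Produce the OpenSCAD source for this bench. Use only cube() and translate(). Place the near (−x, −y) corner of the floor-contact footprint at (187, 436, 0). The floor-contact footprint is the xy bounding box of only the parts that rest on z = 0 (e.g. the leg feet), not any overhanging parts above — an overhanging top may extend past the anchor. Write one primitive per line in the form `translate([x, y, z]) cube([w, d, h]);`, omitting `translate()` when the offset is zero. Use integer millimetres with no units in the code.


// leg_h = 463 − 53 = 410
translate([187, 436, 410]) cube([1770, 412, 53]);
translate([187, 436, 0]) cube([63, 63, 410]);
translate([187, 785, 0]) cube([63, 63, 410]);
translate([1894, 436, 0]) cube([63, 63, 410]);
translate([1894, 785, 0]) cube([63, 63, 410]);


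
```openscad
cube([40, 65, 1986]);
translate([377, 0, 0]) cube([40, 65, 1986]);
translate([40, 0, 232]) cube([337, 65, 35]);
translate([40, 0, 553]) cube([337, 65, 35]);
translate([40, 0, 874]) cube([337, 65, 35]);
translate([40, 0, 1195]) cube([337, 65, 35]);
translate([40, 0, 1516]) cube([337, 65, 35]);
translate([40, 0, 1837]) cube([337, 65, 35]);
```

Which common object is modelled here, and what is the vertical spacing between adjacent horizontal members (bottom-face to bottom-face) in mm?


A ladder. The rung spacing is 321 mm.

Two tall 40×65 posts with 6 short bars between them — a ladder. Adjacent rungs sit at z = 232 and z = 553, so the spacing is 553 − 232 = 321 mm.


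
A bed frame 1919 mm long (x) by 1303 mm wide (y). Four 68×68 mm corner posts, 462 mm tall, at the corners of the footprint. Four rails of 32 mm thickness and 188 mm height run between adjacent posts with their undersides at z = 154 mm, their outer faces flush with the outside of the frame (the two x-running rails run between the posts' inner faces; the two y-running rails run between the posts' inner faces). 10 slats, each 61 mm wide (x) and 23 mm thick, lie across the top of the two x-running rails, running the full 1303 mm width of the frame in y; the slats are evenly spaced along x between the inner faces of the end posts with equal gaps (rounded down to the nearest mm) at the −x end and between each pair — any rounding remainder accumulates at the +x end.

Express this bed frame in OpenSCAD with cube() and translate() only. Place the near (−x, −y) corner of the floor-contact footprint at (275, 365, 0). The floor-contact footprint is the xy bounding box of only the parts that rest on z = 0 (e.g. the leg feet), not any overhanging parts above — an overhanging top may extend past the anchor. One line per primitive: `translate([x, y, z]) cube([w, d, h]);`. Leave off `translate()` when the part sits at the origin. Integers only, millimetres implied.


translate([275, 365, 0]) cube([68, 68, 462]);
translate([275, 1600, 0]) cube([68, 68, 462]);
translate([2126, 365, 0]) cube([68, 68, 462]);
translate([2126, 1600, 0]) cube([68, 68, 462]);
translate([343, 365, 154]) cube([1783, 32, 188]);
translate([343, 1636, 154]) cube([1783, 32, 188]);
translate([275, 433, 154]) cube([32, 1167, 188]);
translate([2162, 433, 154]) cube([32, 1167, 188]);
translate([449, 365, 342]) cube([61, 1303, 23]);
translate([616, 365, 342]) cube([61, 1303, 23]);
translate([783, 365, 342]) cube([61, 1303, 23]);
translate([950, 365, 342]) cube([61, 1303, 23]);
translate([1117, 365, 342]) cube([61, 1303, 23]);
translate([1284, 365, 342]) cube([61, 1303, 23]);
translate([1451, 365, 342]) cube([61, 1303, 23]);
translate([1618, 365, 342]) cube([61, 1303, 23]);
translate([1785, 365, 342]) cube([61, 1303, 23]);
translate([1952, 365, 342]) cube([61, 1303, 23]);


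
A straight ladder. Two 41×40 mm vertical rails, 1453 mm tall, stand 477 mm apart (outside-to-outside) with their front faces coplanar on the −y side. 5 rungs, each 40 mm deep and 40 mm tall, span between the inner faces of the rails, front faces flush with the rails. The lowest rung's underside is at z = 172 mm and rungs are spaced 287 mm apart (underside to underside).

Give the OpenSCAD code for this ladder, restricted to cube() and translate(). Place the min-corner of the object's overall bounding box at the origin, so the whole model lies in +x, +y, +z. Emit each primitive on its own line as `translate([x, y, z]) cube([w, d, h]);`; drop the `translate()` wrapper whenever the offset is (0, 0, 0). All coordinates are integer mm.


cube([41, 40, 1453]);
translate([436, 0, 0]) cube([41, 40, 1453]);
translate([41, 0, 172]) cube([395, 40, 40]);
translate([41, 0, 459]) cube([395, 40, 40]);
translate([41, 0, 746]) cube([395, 40, 40]);
translate([41, 0, 1033]) cube([395, 40, 40]);
translate([41, 0, 1320]) cube([395, 40, 40]);


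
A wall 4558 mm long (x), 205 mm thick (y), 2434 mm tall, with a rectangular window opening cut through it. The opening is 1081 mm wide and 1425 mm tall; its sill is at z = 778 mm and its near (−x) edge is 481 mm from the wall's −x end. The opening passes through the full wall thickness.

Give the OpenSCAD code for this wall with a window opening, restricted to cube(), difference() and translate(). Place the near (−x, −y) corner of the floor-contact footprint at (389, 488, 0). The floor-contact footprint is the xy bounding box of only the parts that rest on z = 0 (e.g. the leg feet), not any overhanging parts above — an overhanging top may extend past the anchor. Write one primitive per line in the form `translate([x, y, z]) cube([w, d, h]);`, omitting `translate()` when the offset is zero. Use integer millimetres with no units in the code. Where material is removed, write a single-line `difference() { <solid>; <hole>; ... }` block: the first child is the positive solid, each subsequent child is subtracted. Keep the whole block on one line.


difference() { translate([389, 488, 0]) cube([4558, 205, 2434]); translate([870, 488, 778]) cube([1081, 205, 1425]); }


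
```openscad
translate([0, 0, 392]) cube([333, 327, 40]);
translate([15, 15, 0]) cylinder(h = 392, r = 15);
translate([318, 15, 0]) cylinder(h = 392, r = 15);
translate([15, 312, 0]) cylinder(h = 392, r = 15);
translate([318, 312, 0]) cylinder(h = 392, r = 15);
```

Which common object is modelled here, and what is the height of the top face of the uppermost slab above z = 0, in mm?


A stool. The seat height is 432 mm.

A 333×327×40 slab at z = 392 on four corner cylinders — a stool. The seat top is 392 + 40 = 432 mm.


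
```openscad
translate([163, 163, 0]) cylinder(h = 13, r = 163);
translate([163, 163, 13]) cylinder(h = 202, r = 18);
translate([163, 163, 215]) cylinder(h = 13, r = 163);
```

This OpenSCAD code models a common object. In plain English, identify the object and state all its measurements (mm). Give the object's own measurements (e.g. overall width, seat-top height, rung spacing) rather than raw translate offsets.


A spool: two coaxial disc flanges of radius 163 mm and thickness 13 mm, joined by a core cylinder of radius 18 mm and height 202 mm. The lower flange rests on z = 0 and the three cylinders share a vertical axis.


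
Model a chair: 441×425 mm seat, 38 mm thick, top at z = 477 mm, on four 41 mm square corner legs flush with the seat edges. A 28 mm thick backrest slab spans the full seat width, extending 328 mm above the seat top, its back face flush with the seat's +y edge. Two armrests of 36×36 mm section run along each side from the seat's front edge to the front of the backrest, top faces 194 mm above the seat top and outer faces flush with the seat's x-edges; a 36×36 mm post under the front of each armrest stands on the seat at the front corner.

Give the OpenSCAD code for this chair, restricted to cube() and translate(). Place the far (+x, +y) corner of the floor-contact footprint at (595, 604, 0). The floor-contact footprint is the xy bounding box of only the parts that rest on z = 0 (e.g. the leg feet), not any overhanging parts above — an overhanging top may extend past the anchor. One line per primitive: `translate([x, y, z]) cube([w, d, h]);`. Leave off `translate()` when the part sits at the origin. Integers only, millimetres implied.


translate([154, 179, 439]) cube([441, 425, 38]);
translate([154, 179, 0]) cube([41, 41, 439]);
translate([554, 179, 0]) cube([41, 41, 439]);
translate([154, 563, 0]) cube([41, 41, 439]);
translate([554, 563, 0]) cube([41, 41, 439]);
translate([154, 576, 477]) cube([441, 28, 328]);
translate([154, 179, 635]) cube([36, 397, 36]);
translate([559, 179, 635]) cube([36, 397, 36]);
translate([154, 179, 477]) cube([36, 36, 158]);
translate([559, 179, 477]) cube([36, 36, 158]);


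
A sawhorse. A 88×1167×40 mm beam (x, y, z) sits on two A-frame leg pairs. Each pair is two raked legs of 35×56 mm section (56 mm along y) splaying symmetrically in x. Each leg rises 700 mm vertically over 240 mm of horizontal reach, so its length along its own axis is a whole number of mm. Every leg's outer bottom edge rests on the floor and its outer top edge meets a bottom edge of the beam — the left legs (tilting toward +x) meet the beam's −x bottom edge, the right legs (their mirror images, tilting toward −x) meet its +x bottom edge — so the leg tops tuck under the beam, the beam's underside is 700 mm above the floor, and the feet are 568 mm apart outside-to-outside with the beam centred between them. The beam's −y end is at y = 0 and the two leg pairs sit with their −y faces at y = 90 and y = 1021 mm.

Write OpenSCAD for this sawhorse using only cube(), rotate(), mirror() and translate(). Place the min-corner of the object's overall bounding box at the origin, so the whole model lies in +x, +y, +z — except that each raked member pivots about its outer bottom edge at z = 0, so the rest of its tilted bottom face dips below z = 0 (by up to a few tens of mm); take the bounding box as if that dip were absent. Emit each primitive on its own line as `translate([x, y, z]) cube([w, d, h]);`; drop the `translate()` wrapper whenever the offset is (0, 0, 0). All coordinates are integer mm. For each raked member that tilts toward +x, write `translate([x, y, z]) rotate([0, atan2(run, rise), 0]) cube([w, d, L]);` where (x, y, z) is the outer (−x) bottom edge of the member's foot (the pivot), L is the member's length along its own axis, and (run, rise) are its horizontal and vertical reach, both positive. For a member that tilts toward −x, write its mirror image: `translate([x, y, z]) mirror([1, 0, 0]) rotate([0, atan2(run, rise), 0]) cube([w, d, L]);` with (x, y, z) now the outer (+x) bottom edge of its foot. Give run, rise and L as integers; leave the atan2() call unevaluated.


translate([240, 0, 700]) cube([88, 1167, 40]);
translate([0, 90, 0]) rotate([0, atan2(240, 700), 0]) cube([35, 56, 740]);
translate([568, 90, 0]) mirror([1, 0, 0]) rotate([0, atan2(240, 700), 0]) cube([35, 56, 740]);
translate([0, 1021, 0]) rotate([0, atan2(240, 700), 0]) cube([35, 56, 740]);
translate([568, 1021, 0]) mirror([1, 0, 0]) rotate([0, atan2(240, 700), 0]) cube([35, 56, 740]);


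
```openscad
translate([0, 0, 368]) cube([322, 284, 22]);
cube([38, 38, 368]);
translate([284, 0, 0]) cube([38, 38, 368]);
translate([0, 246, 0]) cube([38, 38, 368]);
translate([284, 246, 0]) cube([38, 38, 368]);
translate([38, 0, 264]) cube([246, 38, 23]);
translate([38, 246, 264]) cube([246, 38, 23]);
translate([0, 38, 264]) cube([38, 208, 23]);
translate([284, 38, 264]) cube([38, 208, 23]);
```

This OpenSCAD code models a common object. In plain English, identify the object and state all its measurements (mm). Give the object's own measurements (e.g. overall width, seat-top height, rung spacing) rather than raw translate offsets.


A simple wooden stool: a rectangular seat 322 mm (x) by 284 mm (y), 22 mm thick, top face at z = 390 mm, on four square legs, each 38×38 mm in cross-section. The legs rest on z = 0, each flush with a corner of the seat. Four stretchers, 38 mm wide and 23 mm tall, connect adjacent legs with their undersides at z = 264 mm, each running between the inner faces of the legs it joins and aligned with the legs' outer faces on the other axis.


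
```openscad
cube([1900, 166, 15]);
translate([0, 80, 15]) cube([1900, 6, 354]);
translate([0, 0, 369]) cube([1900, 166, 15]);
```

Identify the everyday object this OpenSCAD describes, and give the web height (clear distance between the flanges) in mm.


An I-beam. The web height is 354 mm.

Two wide flanges with a thin centred web — an I-beam. Overall 384 mm minus two 15 mm flanges gives a web of 384 − 2·15 = 354 mm.


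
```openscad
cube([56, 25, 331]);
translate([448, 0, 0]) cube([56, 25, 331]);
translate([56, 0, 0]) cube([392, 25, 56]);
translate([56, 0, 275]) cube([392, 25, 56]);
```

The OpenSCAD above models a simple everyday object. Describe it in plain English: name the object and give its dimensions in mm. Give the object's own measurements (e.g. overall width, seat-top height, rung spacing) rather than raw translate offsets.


A rectangular picture frame lying in the x–z plane (depth along y). The opening is 392 mm wide (x) by 219 mm tall (z), surrounded by a border 56 mm wide on all four sides. The frame is 25 mm deep and is made of two full-height vertical stiles with two horizontal rails fitted between them.


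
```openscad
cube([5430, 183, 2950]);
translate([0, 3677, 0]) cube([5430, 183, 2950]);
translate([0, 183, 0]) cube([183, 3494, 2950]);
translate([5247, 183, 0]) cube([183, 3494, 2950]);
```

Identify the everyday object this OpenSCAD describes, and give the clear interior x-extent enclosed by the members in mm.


A house (or room) frame. The interior width is 5064 mm.

Four 2950 mm walls enclosing a rectangle with no floor or roof — a room or house frame. Outside width is 5430 mm and wall thickness is 183 mm, so the interior width is 5430 − 2 × 183 = 5064 mm.


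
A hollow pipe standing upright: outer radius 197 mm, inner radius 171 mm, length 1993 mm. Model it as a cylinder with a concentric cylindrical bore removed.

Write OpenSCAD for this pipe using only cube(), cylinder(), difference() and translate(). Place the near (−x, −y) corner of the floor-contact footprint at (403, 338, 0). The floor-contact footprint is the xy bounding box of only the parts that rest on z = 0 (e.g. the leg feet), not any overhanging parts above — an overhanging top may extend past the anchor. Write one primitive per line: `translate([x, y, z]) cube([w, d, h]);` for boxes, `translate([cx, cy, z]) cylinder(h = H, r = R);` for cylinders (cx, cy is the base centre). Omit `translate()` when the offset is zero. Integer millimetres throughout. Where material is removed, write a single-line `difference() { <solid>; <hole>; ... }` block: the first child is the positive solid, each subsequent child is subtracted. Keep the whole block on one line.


difference() { translate([600, 535, 0]) cylinder(h = 1993, r = 197); translate([600, 535, 0]) cylinder(h = 1993, r = 171); }


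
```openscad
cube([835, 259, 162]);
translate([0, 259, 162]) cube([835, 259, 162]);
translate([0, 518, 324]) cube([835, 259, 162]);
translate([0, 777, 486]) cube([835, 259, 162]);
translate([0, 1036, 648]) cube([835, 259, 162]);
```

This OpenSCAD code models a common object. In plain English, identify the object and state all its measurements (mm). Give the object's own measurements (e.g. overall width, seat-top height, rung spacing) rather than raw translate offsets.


A straight staircase of 5 solid steps. Each step is 835 mm wide (x), 259 mm deep (y, the going) and 162 mm tall (the rise). The first step rests on the floor; each subsequent step sits one going further in +y and one rise higher in +z, directly behind and above the previous step with no overlap.


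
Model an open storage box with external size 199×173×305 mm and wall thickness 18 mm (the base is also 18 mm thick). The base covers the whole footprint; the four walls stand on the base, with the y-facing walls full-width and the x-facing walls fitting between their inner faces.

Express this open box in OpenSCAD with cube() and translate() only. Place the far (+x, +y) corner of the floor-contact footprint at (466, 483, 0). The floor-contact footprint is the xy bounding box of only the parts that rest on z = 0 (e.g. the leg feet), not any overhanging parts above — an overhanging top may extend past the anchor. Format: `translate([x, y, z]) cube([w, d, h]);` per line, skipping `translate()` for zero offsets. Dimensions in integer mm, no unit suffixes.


translate([267, 310, 0]) cube([199, 173, 18]);
translate([267, 310, 18]) cube([199, 18, 287]);
translate([267, 465, 18]) cube([199, 18, 287]);
translate([267, 328, 18]) cube([18, 137, 287]);
translate([448, 328, 18]) cube([18, 137, 287]);


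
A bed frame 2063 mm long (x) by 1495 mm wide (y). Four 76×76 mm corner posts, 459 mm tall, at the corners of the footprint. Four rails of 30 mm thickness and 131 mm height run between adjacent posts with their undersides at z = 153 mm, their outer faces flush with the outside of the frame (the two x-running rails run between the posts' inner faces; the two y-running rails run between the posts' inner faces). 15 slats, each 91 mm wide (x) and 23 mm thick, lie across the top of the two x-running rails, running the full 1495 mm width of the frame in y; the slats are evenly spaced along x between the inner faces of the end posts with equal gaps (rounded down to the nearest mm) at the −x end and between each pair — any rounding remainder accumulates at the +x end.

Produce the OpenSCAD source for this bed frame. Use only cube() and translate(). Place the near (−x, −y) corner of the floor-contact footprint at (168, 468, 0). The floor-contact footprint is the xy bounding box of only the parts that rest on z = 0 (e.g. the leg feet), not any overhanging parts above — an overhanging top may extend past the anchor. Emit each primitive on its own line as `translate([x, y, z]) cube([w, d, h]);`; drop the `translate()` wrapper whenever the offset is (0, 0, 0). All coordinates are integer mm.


translate([168, 468, 0]) cube([76, 76, 459]);
translate([168, 1887, 0]) cube([76, 76, 459]);
translate([2155, 468, 0]) cube([76, 76, 459]);
translate([2155, 1887, 0]) cube([76, 76, 459]);
translate([244, 468, 153]) cube([1911, 30, 131]);
translate([244, 1933, 153]) cube([1911, 30, 131]);
translate([168, 544, 153]) cube([30, 1343, 131]);
translate([2201, 544, 153]) cube([30, 1343, 131]);
translate([278, 468, 284]) cube([91, 1495, 23]);
translate([403, 468, 284]) cube([91, 1495, 23]);
translate([528, 468, 284]) cube([91, 1495, 23]);
translate([653, 468, 284]) cube([91, 1495, 23]);
translate([778, 468, 284]) cube([91, 1495, 23]);
translate([903, 468, 284]) cube([91, 1495, 23]);
translate([1028, 468, 284]) cube([91, 1495, 23]);
translate([1153, 468, 284]) cube([91, 1495, 23]);
translate([1278, 468, 284]) cube([91, 1495, 23]);
translate([1403, 468, 284]) cube([91, 1495, 23]);
translate([1528, 468, 284]) cube([91, 1495, 23]);
translate([1653, 468, 284]) cube([91, 1495, 23]);
translate([1778, 468, 284]) cube([91, 1495, 23]);
translate([1903, 468, 284]) cube([91, 1495, 23]);
translate([2028, 468, 284]) cube([91, 1495, 23]);


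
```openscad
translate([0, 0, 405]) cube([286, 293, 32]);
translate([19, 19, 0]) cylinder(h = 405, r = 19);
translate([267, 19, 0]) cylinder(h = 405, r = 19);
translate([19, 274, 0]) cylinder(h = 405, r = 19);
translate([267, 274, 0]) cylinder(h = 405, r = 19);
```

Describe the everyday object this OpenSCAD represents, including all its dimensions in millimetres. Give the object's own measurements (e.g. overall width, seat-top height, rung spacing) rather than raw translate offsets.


A simple wooden stool: a rectangular seat 286 mm (x) by 293 mm (y), 32 mm thick, top face at z = 437 mm, on four round legs, each 38 mm in diameter. The legs rest on z = 0, each leg's axis is inset half a diameter from the nearest pair of seat edges (so the leg's bounding box is flush with the corner).


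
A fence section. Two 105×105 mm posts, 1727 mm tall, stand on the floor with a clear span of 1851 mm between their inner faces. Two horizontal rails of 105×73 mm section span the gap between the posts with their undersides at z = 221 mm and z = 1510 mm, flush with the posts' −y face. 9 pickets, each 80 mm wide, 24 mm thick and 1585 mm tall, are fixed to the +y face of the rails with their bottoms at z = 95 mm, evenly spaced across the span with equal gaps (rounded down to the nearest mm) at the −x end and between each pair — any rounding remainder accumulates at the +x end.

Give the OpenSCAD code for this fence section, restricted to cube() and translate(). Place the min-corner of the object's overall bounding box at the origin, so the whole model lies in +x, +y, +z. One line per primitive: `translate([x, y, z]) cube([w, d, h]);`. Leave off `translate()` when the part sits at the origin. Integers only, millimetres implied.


cube([105, 105, 1727]);
translate([1956, 0, 0]) cube([105, 105, 1727]);
translate([105, 0, 221]) cube([1851, 105, 73]);
translate([105, 0, 1510]) cube([1851, 105, 73]);
translate([218, 105, 95]) cube([80, 24, 1585]);
translate([411, 105, 95]) cube([80, 24, 1585]);
translate([604, 105, 95]) cube([80, 24, 1585]);
translate([797, 105, 95]) cube([80, 24, 1585]);
translate([990, 105, 95]) cube([80, 24, 1585]);
translate([1183, 105, 95]) cube([80, 24, 1585]);
translate([1376, 105, 95]) cube([80, 24, 1585]);
translate([1569, 105, 95]) cube([80, 24, 1585]);
translate([1762, 105, 95]) cube([80, 24, 1585]);


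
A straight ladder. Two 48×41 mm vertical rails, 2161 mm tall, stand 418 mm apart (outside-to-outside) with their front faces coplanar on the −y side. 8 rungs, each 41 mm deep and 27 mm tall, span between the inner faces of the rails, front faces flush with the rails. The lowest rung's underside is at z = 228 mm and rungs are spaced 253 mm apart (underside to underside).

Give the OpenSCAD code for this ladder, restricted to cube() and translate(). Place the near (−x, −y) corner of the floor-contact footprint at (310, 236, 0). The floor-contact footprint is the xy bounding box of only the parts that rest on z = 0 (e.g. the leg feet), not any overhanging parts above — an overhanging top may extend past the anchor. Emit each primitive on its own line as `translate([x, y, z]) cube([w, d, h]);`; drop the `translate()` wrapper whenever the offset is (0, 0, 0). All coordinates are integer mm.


// rung span = 418 - 2*48 = 322
// rung[k] z = 228 + k*253
translate([310, 236, 0]) cube([48, 41, 2161]);
translate([680, 236, 0]) cube([48, 41, 2161]);
translate([358, 236, 228]) cube([322, 41, 27]);
translate([358, 236, 481]) cube([322, 41, 27]);
translate([358, 236, 734]) cube([322, 41, 27]);
translate([358, 236, 987]) cube([322, 41, 27]);
translate([358, 236, 1240]) cube([322, 41, 27]);
translate([358, 236, 1493]) cube([322, 41, 27]);
translate([358, 236, 1746]) cube([322, 41, 27]);
translate([358, 236, 1999]) cube([322, 41, 27]);


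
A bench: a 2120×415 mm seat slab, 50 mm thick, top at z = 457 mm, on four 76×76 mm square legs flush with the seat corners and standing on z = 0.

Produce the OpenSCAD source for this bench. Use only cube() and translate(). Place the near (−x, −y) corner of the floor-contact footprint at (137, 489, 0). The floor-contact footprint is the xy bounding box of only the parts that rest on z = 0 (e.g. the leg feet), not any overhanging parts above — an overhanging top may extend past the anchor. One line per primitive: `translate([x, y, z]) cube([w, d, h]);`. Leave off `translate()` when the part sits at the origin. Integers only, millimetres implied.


translate([137, 489, 407]) cube([2120, 415, 50]);
translate([137, 489, 0]) cube([76, 76, 407]);
translate([137, 828, 0]) cube([76, 76, 407]);
translate([2181, 489, 0]) cube([76, 76, 407]);
translate([2181, 828, 0]) cube([76, 76, 407]);


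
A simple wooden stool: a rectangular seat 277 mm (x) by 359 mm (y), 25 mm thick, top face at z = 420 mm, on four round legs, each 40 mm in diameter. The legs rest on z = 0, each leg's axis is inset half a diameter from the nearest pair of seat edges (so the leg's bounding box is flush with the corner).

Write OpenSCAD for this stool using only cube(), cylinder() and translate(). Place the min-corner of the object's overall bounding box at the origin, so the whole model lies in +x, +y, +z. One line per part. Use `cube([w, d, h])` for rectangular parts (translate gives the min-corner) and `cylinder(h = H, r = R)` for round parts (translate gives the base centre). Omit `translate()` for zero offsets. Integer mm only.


translate([0, 0, 395]) cube([277, 359, 25]);
translate([20, 20, 0]) cylinder(h = 395, r = 20);
translate([257, 20, 0]) cylinder(h = 395, r = 20);
translate([20, 339, 0]) cylinder(h = 395, r = 20);
translate([257, 339, 0]) cylinder(h = 395, r = 20);


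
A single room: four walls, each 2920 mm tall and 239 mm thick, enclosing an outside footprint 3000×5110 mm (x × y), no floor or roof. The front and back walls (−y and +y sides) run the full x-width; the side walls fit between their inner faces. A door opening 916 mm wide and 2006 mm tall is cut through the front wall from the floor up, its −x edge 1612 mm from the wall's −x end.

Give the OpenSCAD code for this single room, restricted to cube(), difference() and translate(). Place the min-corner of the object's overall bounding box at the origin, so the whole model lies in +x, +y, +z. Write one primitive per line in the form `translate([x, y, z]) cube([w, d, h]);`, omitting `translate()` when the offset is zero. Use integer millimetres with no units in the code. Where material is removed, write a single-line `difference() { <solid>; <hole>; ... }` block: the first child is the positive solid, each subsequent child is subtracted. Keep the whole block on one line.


difference() { cube([3000, 239, 2920]); translate([1612, 0, 0]) cube([916, 239, 2006]); }
translate([0, 4871, 0]) cube([3000, 239, 2920]);
translate([0, 239, 0]) cube([239, 4632, 2920]);
translate([2761, 239, 0]) cube([239, 4632, 2920]);


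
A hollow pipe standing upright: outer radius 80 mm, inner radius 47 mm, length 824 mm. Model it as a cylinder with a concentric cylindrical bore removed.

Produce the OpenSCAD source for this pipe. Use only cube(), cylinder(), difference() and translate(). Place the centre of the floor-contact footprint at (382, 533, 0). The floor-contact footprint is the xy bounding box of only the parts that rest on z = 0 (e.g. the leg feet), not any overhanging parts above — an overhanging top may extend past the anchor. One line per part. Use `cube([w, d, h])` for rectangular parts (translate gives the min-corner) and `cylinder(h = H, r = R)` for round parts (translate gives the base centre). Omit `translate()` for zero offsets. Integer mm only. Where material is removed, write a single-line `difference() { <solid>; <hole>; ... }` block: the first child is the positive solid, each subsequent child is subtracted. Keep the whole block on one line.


difference() { translate([382, 533, 0]) cylinder(h = 824, r = 80); translate([382, 533, 0]) cylinder(h = 824, r = 47); }


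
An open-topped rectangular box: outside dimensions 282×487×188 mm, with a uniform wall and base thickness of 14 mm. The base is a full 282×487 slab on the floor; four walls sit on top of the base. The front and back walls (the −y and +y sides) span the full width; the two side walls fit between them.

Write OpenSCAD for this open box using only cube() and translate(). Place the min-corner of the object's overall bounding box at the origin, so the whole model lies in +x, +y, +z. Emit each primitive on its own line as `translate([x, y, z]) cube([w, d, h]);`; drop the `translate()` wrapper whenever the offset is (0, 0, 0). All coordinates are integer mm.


cube([282, 487, 14]);
translate([0, 0, 14]) cube([282, 14, 174]);
translate([0, 473, 14]) cube([282, 14, 174]);
translate([0, 14, 14]) cube([14, 459, 174]);
translate([268, 14, 14]) cube([14, 459, 174]);


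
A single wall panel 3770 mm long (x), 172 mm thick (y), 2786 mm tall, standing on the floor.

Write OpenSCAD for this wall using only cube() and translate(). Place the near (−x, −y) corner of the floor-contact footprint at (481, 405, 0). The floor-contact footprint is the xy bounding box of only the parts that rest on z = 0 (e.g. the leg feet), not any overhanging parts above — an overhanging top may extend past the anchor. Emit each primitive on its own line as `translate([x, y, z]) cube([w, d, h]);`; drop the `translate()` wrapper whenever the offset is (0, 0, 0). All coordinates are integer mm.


translate([481, 405, 0]) cube([3770, 172, 2786]);


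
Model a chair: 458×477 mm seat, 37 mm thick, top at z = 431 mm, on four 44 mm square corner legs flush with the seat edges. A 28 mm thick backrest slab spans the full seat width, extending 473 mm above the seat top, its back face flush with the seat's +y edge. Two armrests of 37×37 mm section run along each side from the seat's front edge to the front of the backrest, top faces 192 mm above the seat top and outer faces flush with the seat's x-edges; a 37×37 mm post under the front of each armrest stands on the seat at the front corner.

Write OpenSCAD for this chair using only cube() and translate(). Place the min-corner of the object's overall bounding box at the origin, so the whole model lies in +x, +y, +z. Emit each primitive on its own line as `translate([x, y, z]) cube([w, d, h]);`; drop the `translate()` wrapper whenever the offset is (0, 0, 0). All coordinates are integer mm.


translate([0, 0, 394]) cube([458, 477, 37]);
cube([44, 44, 394]);
translate([414, 0, 0]) cube([44, 44, 394]);
translate([0, 433, 0]) cube([44, 44, 394]);
translate([414, 433, 0]) cube([44, 44, 394]);
translate([0, 449, 431]) cube([458, 28, 473]);
translate([0, 0, 586]) cube([37, 449, 37]);
translate([421, 0, 586]) cube([37, 449, 37]);
translate([0, 0, 431]) cube([37, 37, 155]);
translate([421, 0, 431]) cube([37, 37, 155]);


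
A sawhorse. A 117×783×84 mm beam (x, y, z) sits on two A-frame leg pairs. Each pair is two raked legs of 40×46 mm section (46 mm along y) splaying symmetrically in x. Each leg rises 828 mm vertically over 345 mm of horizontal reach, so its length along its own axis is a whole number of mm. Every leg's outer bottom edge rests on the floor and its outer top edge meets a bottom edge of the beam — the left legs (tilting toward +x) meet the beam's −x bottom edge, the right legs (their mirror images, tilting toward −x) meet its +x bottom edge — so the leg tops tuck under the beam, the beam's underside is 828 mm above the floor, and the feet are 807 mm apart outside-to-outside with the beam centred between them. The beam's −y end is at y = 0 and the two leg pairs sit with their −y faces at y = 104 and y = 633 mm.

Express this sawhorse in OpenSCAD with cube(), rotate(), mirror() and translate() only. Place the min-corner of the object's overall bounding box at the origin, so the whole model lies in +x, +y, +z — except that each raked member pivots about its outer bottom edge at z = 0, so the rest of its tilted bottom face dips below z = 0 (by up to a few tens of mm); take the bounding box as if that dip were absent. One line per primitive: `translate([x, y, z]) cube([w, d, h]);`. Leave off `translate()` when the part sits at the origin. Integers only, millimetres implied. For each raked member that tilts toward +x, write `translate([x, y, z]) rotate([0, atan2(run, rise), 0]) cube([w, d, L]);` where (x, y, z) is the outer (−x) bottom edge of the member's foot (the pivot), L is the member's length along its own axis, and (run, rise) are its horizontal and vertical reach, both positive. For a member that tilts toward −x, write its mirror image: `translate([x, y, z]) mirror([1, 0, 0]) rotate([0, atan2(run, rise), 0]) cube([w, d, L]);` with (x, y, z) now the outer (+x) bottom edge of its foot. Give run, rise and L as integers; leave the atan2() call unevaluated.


translate([345, 0, 828]) cube([117, 783, 84]);
translate([0, 104, 0]) rotate([0, atan2(345, 828), 0]) cube([40, 46, 897]);
translate([807, 104, 0]) mirror([1, 0, 0]) rotate([0, atan2(345, 828), 0]) cube([40, 46, 897]);
translate([0, 633, 0]) rotate([0, atan2(345, 828), 0]) cube([40, 46, 897]);
translate([807, 633, 0]) mirror([1, 0, 0]) rotate([0, atan2(345, 828), 0]) cube([40, 46, 897]);


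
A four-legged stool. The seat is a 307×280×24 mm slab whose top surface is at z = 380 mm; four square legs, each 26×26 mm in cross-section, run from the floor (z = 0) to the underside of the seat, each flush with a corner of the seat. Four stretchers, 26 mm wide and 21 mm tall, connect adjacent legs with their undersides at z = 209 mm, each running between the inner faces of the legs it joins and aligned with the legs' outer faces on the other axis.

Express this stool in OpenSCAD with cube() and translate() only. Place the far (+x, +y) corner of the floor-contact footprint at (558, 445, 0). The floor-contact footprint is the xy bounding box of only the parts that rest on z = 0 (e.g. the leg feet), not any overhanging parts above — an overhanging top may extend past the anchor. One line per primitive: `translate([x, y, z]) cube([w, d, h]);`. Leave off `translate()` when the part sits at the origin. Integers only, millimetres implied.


// leg_h = 380 - 24 = 356
// stretcher span = 307 - 2*26 = 255
translate([251, 165, 356]) cube([307, 280, 24]);
translate([251, 165, 0]) cube([26, 26, 356]);
translate([532, 165, 0]) cube([26, 26, 356]);
translate([251, 419, 0]) cube([26, 26, 356]);
translate([532, 419, 0]) cube([26, 26, 356]);
translate([277, 165, 209]) cube([255, 26, 21]);
translate([277, 419, 209]) cube([255, 26, 21]);
translate([251, 191, 209]) cube([26, 228, 21]);
translate([532, 191, 209]) cube([26, 228, 21]);


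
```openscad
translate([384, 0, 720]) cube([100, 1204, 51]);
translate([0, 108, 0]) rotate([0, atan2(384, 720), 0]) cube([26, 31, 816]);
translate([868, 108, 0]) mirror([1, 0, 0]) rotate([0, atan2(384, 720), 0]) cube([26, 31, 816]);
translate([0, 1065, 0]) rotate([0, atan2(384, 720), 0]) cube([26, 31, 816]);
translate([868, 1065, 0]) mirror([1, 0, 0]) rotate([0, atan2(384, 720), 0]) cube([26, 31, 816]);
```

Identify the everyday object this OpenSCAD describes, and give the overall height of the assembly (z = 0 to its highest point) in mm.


A sawhorse. The overall height is 771 mm.

A beam across two mirrored pairs of raked legs — a sawhorse. The beam's underside is at z = 720 (matching the legs' vertical rise in atan2(384, 720)) and the beam is 51 mm tall, so its top is at 720 + 51 = 771 mm. The raked legs top out at the beam's underside, so that is the highest point.


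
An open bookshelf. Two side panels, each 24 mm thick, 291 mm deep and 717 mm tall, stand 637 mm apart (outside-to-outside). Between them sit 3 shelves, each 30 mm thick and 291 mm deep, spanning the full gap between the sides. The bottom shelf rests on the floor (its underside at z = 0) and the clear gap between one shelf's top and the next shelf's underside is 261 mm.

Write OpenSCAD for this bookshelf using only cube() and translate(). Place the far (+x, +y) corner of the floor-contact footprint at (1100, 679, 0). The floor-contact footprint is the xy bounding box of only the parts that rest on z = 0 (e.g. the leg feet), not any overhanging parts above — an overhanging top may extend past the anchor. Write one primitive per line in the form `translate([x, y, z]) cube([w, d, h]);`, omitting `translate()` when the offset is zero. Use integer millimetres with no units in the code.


translate([463, 388, 0]) cube([24, 291, 717]);
translate([1076, 388, 0]) cube([24, 291, 717]);
translate([487, 388, 0]) cube([589, 291, 30]);
translate([487, 388, 291]) cube([589, 291, 30]);
translate([487, 388, 582]) cube([589, 291, 30]);


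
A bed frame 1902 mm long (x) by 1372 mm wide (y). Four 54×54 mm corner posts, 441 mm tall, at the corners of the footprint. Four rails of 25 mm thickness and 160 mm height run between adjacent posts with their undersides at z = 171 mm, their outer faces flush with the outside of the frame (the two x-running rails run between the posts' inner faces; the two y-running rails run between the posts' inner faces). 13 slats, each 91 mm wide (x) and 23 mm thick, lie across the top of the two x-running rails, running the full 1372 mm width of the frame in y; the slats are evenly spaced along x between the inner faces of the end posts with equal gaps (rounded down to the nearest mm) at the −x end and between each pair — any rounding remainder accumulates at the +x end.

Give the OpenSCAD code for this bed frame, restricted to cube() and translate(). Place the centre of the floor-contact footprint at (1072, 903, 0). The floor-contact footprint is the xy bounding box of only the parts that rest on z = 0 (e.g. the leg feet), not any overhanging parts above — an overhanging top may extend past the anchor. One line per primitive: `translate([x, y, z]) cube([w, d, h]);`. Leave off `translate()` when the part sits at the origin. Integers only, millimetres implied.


translate([121, 217, 0]) cube([54, 54, 441]);
translate([121, 1535, 0]) cube([54, 54, 441]);
translate([1969, 217, 0]) cube([54, 54, 441]);
translate([1969, 1535, 0]) cube([54, 54, 441]);
translate([175, 217, 171]) cube([1794, 25, 160]);
translate([175, 1564, 171]) cube([1794, 25, 160]);
translate([121, 271, 171]) cube([25, 1264, 160]);
translate([1998, 271, 171]) cube([25, 1264, 160]);
translate([218, 217, 331]) cube([91, 1372, 23]);
translate([352, 217, 331]) cube([91, 1372, 23]);
translate([486, 217, 331]) cube([91, 1372, 23]);
translate([620, 217, 331]) cube([91, 1372, 23]);
translate([754, 217, 331]) cube([91, 1372, 23]);
translate([888, 217, 331]) cube([91, 1372, 23]);
translate([1022, 217, 331]) cube([91, 1372, 23]);
translate([1156, 217, 331]) cube([91, 1372, 23]);
translate([1290, 217, 331]) cube([91, 1372, 23]);
translate([1424, 217, 331]) cube([91, 1372, 23]);
translate([1558, 217, 331]) cube([91, 1372, 23]);
translate([1692, 217, 331]) cube([91, 1372, 23]);
translate([1826, 217, 331]) cube([91, 1372, 23]);


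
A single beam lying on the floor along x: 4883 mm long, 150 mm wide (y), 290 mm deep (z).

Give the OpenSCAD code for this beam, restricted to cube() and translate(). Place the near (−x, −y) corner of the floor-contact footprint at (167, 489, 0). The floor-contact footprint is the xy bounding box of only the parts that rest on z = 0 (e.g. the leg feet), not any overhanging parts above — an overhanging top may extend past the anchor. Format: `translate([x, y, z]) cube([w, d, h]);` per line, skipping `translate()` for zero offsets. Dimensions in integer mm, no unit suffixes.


translate([167, 489, 0]) cube([4883, 150, 290]);


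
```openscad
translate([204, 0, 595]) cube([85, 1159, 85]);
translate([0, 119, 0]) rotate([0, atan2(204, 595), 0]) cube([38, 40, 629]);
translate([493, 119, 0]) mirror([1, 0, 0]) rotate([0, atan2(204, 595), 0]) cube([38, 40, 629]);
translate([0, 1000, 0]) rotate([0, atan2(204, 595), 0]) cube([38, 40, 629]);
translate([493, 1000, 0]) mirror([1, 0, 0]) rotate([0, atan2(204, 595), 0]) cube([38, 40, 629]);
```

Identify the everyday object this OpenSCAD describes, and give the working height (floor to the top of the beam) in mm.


A sawhorse. The overall height is 680 mm.

A beam across two mirrored pairs of raked legs — a sawhorse. The beam's underside is at z = 595 (matching the legs' vertical rise in atan2(204, 595)) and the beam is 85 mm tall, so its top is at 595 + 85 = 680 mm. The raked legs top out at the beam's underside, so that is the highest point.


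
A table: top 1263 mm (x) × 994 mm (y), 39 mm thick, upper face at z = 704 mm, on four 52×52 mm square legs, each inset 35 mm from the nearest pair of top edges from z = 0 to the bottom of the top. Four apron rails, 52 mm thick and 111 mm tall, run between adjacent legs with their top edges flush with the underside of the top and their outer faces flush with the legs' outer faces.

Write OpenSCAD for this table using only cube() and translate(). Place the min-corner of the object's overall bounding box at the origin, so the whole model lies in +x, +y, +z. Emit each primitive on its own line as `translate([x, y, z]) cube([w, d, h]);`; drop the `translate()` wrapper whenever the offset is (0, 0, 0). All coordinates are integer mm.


// leg_h = 704 - 39 = 665
// apron z = 665 - 111 = 554
translate([0, 0, 665]) cube([1263, 994, 39]);
translate([35, 35, 0]) cube([52, 52, 665]);
translate([1176, 35, 0]) cube([52, 52, 665]);
translate([35, 907, 0]) cube([52, 52, 665]);
translate([1176, 907, 0]) cube([52, 52, 665]);
translate([87, 35, 554]) cube([1089, 52, 111]);
translate([87, 907, 554]) cube([1089, 52, 111]);
translate([35, 87, 554]) cube([52, 820, 111]);
translate([1176, 87, 554]) cube([52, 820, 111]);
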